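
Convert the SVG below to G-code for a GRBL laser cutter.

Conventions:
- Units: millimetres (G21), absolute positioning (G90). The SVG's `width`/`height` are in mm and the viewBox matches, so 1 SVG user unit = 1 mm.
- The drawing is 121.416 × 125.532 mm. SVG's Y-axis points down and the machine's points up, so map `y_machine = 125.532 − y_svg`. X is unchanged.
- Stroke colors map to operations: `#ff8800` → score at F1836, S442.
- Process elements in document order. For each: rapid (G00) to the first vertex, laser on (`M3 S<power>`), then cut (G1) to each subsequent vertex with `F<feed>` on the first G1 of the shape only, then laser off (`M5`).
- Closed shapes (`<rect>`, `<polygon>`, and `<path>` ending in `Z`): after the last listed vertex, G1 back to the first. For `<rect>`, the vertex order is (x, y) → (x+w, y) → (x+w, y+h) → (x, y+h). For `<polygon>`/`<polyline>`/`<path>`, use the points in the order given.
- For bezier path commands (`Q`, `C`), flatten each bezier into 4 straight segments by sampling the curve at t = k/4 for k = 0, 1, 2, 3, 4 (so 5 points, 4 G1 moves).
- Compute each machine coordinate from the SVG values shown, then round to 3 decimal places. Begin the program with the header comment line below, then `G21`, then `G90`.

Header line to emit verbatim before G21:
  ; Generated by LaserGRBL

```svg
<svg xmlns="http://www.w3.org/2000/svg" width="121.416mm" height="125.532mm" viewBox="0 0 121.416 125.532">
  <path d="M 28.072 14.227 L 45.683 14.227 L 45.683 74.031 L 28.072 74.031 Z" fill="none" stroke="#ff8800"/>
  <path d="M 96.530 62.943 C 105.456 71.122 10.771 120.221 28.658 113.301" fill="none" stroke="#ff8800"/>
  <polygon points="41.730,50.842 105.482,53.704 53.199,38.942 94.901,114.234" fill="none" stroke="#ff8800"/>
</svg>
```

1 u = 1 mm; y_m = 125.532 − y.

[1] `<path>` rectangle, #ff8800→score S442 F1836: (28.072,111.305) → (45.683,111.305) → (45.683,51.501) → (28.072,51.501) → (28.072,111.305) (closed)

[2] `<path>` cubic bezier, #ff8800→score S442 F1836: (96.530,62.589) → (87.175,50.297) → (59.234,31.748) → (32.972,16.030) → (28.658,12.231)

[3] `<polygon>` closed polygon, #ff8800→score S442 F1836: (41.730,74.690) → (105.482,71.828) → (53.199,86.590) → (94.901,11.298) → (41.730,74.690) (closed)

; Generated by LaserGRBL
G21
G90
G00 X28.072 Y111.305
M3 S442
G1 X45.683 Y111.305 F1836
G1 X45.683 Y51.501
G1 X28.072 Y51.501
G1 X28.072 Y111.305
M5
G00 X96.530 Y62.589
M3 S442
G1 X87.175 Y50.297 F1836
G1 X59.234 Y31.748
G1 X32.972 Y16.030
G1 X28.658 Y12.231
M5
G00 X41.730 Y74.690
M3 S442
G1 X105.482 Y71.828 F1836
G1 X53.199 Y86.590
G1 X94.901 Y11.298
G1 X41.730 Y74.690
M5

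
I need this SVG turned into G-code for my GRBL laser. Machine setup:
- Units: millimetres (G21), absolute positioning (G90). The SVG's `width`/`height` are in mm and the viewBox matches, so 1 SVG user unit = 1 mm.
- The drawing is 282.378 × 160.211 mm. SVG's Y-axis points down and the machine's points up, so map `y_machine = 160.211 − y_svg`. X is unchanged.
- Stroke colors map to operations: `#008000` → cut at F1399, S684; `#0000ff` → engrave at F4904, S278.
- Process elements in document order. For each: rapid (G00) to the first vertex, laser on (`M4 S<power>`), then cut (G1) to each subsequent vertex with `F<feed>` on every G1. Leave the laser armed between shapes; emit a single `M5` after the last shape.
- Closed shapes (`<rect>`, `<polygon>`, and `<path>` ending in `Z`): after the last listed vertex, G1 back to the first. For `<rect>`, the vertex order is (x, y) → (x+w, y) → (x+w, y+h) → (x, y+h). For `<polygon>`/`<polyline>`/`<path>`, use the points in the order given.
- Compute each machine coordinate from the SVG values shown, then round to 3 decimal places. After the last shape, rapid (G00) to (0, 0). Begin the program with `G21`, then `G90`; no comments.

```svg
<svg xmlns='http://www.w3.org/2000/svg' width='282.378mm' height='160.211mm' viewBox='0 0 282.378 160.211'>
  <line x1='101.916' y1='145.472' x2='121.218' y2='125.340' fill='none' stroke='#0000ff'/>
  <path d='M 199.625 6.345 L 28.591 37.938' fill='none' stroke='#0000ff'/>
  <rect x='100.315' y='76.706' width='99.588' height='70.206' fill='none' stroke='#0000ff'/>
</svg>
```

Since the viewBox matches the mm dimensions, user units are millimetres directly. The only transform is the Y-flip y_m = 160.211 − y_svg.

Shape 1 is a line segment drawn with `<line>`. Its stroke #0000ff means engrave at S278, F4904. After flipping Y the toolpath is (101.916,14.739) → (121.218,34.871).

Shape 2 is a line segment drawn with `<path>`. Its stroke #0000ff means engrave at S278, F4904. After flipping Y the toolpath is (199.625,153.866) → (28.591,122.273).

Shape 3 is a rectangle drawn with `<rect>`. Its stroke #0000ff means engrave at S278, F4904. After flipping Y the toolpath is (100.315,83.505) → (199.903,83.505) → (199.903,13.299) → (100.315,13.299) → (100.315,83.505), returning to the start.

G21
G90
G00 X101.916 Y14.739
M4 S278
G1 X121.218 Y34.871 F4904
G00 X199.625 Y153.866
M4 S278
G1 X28.591 Y122.273 F4904
G00 X100.315 Y83.505
M4 S278
G1 X199.903 Y83.505 F4904
G1 X199.903 Y13.299 F4904
G1 X100.315 Y13.299 F4904
G1 X100.315 Y83.505 F4904
M5
G00 X0.000 Y0.000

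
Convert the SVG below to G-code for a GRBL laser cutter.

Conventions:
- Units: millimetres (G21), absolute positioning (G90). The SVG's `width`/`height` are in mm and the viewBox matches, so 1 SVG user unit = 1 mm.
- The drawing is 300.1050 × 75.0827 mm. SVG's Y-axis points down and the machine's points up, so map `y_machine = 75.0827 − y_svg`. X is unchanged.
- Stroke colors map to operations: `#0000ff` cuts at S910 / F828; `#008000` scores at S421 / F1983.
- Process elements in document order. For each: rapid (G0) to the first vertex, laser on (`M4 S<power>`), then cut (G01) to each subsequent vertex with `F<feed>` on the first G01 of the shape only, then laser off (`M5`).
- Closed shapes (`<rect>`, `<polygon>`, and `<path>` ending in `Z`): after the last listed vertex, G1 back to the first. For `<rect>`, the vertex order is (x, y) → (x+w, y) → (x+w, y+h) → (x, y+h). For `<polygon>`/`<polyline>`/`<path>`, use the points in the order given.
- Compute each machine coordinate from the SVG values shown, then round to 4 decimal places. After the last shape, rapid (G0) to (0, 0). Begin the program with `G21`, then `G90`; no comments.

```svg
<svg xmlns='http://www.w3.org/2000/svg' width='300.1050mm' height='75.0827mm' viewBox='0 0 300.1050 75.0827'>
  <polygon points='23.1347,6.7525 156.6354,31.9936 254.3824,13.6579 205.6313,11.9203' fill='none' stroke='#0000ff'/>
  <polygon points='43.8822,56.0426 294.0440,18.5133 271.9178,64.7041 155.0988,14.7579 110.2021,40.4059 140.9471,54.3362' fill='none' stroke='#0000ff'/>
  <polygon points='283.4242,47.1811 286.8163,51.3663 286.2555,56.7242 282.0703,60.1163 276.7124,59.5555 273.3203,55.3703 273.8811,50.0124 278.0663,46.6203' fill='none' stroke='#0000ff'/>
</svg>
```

Since the viewBox matches the mm dimensions, user units are millimetres directly. The only transform is the Y-flip y_m = 75.0827 − y_svg.

Shape 1 is a closed polygon drawn with `<polygon>`. Its stroke #0000ff means cut at S910, F828. After flipping Y the toolpath is (23.1347,68.3302) → (156.6354,43.0891) → (254.3824,61.4248) → (205.6313,63.1624) → (23.1347,68.3302), returning to the start.

Shape 2 is a closed polygon drawn with `<polygon>`. Its stroke #0000ff means cut at S910, F828. After flipping Y the toolpath is (43.8822,19.0401) → (294.0440,56.5694) → (271.9178,10.3786) → (155.0988,60.3248) → (110.2021,34.6768) → (140.9471,20.7465) → (43.8822,19.0401), returning to the start.

Shape 3 is a regular polygon drawn with `<polygon>`. Its stroke #0000ff means cut at S910, F828. After flipping Y the toolpath is (283.4242,27.9016) → (286.8163,23.7164) → (286.2555,18.3585) → (282.0703,14.9664) → (276.7124,15.5272) → (273.3203,19.7124) → (273.8811,25.0703) → (278.0663,28.4624) → (283.4242,27.9016), returning to the start.

G21
G90
G0 X23.1347 Y68.3302
M4 S910
G01 X156.6354 Y43.0891 F828
G01 X254.3824 Y61.4248
G01 X205.6313 Y63.1624
G01 X23.1347 Y68.3302
M5
G0 X43.8822 Y19.0401
M4 S910
G01 X294.0440 Y56.5694 F828
G01 X271.9178 Y10.3786
G01 X155.0988 Y60.3248
G01 X110.2021 Y34.6768
G01 X140.9471 Y20.7465
G01 X43.8822 Y19.0401
M5
G0 X283.4242 Y27.9016
M4 S910
G01 X286.8163 Y23.7164 F828
G01 X286.2555 Y18.3585
G01 X282.0703 Y14.9664
G01 X276.7124 Y15.5272
G01 X273.3203 Y19.7124
G01 X273.8811 Y25.0703
G01 X278.0663 Y28.4624
G01 X283.4242 Y27.9016
M5
G0 X0.0000 Y0.0000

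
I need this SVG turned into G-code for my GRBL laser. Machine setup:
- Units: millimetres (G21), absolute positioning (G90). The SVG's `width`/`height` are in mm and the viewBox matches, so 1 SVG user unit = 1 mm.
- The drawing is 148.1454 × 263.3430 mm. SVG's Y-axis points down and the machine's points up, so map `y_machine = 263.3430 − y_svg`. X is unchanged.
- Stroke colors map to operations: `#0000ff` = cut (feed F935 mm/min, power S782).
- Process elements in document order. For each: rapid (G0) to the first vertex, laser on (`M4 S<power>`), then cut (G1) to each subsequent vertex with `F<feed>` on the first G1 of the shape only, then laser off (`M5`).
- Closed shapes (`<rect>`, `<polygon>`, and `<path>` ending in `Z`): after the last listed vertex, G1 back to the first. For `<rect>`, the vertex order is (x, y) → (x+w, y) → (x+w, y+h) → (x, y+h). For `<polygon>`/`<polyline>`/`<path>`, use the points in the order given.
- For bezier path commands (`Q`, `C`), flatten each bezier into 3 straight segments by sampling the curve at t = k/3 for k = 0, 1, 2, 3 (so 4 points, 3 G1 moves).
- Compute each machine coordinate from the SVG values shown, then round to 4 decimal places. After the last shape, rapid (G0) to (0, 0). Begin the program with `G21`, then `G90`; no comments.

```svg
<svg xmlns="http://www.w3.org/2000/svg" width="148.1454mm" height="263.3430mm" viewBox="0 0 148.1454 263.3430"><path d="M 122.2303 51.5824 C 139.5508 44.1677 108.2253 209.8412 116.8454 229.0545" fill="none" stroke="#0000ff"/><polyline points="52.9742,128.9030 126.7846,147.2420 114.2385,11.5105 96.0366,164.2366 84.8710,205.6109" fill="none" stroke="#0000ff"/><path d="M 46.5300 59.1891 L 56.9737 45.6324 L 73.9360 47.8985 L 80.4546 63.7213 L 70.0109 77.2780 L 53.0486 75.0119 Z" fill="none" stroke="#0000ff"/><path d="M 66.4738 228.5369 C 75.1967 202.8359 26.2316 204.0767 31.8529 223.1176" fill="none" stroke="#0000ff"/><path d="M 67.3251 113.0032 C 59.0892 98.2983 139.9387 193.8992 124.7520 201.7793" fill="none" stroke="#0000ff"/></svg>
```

G21
G90
G0 X122.2303 Y211.7606
M4 S782
G1 X126.6166 Y173.3144 F935
G1 X118.2593 Y90.4867
G1 X116.8454 Y34.2885
M5
G0 X52.9742 Y134.4400
M4 S782
G1 X126.7846 Y116.1010 F935
G1 X114.2385 Y251.8325
G1 X96.0366 Y99.1064
G1 X84.8710 Y57.7321
M5
G0 X46.5300 Y204.1539
M4 S782
G1 X56.9737 Y217.7106 F935
G1 X73.9360 Y215.4445
G1 X80.4546 Y199.6217
G1 X70.0109 Y186.0650
G1 X53.0486 Y188.3311
G1 X46.5300 Y204.1539
M5
G0 X66.4738 Y34.8061
M4 S782
G1 X60.1257 Y51.8651 F935
G1 X40.2688 Y52.9944
G1 X31.8529 Y40.2254
M5
G0 X67.3251 Y150.3398
M4 S782
G1 X81.9280 Y135.6104 F935
G1 X114.7830 Y91.3497
G1 X124.7520 Y61.5637
M5
G0 X0.0000 Y0.0000

Since the viewBox matches the mm dimensions, user units are millimetres directly. The only transform is the Y-flip y_m = 263.3430 − y_svg.

Shape 1 is a cubic bezier drawn with `<path>`. Its stroke #0000ff means cut at S782, F935. After flipping Y the toolpath is (122.2303,211.7606) → (126.6166,173.3144) → (118.2593,90.4867) → (116.8454,34.2885).

Shape 2 is a open polyline drawn with `<polyline>`. Its stroke #0000ff means cut at S782, F935. After flipping Y the toolpath is (52.9742,134.4400) → (126.7846,116.1010) → (114.2385,251.8325) → (96.0366,99.1064) → (84.8710,57.7321).

Shape 3 is a regular polygon drawn with `<path>`. Its stroke #0000ff means cut at S782, F935. After flipping Y the toolpath is (46.5300,204.1539) → (56.9737,217.7106) → (73.9360,215.4445) → (80.4546,199.6217) → (70.0109,186.0650) → (53.0486,188.3311) → (46.5300,204.1539), returning to the start.

Shape 4 is a cubic bezier drawn with `<path>`. Its stroke #0000ff means cut at S782, F935. After flipping Y the toolpath is (66.4738,34.8061) → (60.1257,51.8651) → (40.2688,52.9944) → (31.8529,40.2254).

Shape 5 is a cubic bezier drawn with `<path>`. Its stroke #0000ff means cut at S782, F935. After flipping Y the toolpath is (67.3251,150.3398) → (81.9280,135.6104) → (114.7830,91.3497) → (124.7520,61.5637).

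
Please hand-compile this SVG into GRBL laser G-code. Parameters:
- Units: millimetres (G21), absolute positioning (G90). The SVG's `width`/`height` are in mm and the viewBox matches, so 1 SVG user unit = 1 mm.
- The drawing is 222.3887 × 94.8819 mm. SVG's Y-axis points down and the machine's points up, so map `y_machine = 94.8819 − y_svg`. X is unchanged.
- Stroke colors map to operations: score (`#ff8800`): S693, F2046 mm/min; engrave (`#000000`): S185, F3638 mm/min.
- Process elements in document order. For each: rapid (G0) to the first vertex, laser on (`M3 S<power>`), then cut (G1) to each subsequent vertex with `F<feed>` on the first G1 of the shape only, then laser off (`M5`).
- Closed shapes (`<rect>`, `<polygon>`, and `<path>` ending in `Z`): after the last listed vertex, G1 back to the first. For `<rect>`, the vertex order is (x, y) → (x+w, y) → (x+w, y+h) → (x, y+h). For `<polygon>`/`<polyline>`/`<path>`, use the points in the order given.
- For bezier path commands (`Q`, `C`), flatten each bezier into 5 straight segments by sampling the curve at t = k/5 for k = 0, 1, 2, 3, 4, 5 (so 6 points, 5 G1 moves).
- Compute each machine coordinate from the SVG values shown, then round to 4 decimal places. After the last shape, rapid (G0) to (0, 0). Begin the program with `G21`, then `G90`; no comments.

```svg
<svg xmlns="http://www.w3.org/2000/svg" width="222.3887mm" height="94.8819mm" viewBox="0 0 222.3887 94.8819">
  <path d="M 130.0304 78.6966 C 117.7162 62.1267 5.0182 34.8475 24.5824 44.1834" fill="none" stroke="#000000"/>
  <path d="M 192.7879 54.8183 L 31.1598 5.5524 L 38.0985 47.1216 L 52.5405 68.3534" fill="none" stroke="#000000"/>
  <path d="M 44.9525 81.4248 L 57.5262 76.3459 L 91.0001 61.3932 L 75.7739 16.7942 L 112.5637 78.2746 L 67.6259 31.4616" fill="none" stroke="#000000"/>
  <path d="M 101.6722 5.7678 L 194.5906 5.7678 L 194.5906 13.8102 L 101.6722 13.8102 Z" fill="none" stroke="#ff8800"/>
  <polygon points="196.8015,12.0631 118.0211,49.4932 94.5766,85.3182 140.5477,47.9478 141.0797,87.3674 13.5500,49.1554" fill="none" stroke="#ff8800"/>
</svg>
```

G21
G90
G0 X130.0304 Y16.1853
M3 S185
G1 X112.4570 Y27.0338 F3638
G1 X81.9585 Y38.1809
G1 X49.7019 Y47.3551
G1 X26.8542 Y52.2848
G1 X24.5824 Y50.6985
M5
G0 X192.7879 Y40.0636
M3 S185
G1 X31.1598 Y89.3295 F3638
G1 X38.0985 Y47.7603
G1 X52.5405 Y26.5285
M5
G0 X44.9525 Y13.4571
M3 S185
G1 X57.5262 Y18.5360 F3638
G1 X91.0001 Y33.4887
G1 X75.7739 Y78.0877
G1 X112.5637 Y16.6073
G1 X67.6259 Y63.4203
M5
G0 X101.6722 Y89.1141
M3 S693
G1 X194.5906 Y89.1141 F2046
G1 X194.5906 Y81.0717
G1 X101.6722 Y81.0717
G1 X101.6722 Y89.1141
M5
G0 X196.8015 Y82.8188
M3 S693
G1 X118.0211 Y45.3887 F2046
G1 X94.5766 Y9.5637
G1 X140.5477 Y46.9341
G1 X141.0797 Y7.5145
G1 X13.5500 Y45.7265
G1 X196.8015 Y82.8188
M5
G0 X0.0000 Y0.0000

Since the viewBox matches the mm dimensions, user units are millimetres directly. The only transform is the Y-flip y_m = 94.8819 − y_svg.

Shape 1 is a cubic bezier drawn with `<path>`. Its stroke #000000 means engrave at S185, F3638. After flipping Y the toolpath is (130.0304,16.1853) → (112.4570,27.0338) → (81.9585,38.1809) → (49.7019,47.3551) → (26.8542,52.2848) → (24.5824,50.6985).

Shape 2 is a open polyline drawn with `<path>`. Its stroke #000000 means engrave at S185, F3638. After flipping Y the toolpath is (192.7879,40.0636) → (31.1598,89.3295) → (38.0985,47.7603) → (52.5405,26.5285).

Shape 3 is a open polyline drawn with `<path>`. Its stroke #000000 means engrave at S185, F3638. After flipping Y the toolpath is (44.9525,13.4571) → (57.5262,18.5360) → (91.0001,33.4887) → (75.7739,78.0877) → (112.5637,16.6073) → (67.6259,63.4203).

Shape 4 is a rectangle drawn with `<path>`. Its stroke #ff8800 means score at S693, F2046. After flipping Y the toolpath is (101.6722,89.1141) → (194.5906,89.1141) → (194.5906,81.0717) → (101.6722,81.0717) → (101.6722,89.1141), returning to the start.

Shape 5 is a closed polygon drawn with `<polygon>`. Its stroke #ff8800 means score at S693, F2046. After flipping Y the toolpath is (196.8015,82.8188) → (118.0211,45.3887) → (94.5766,9.5637) → (140.5477,46.9341) → (141.0797,7.5145) → (13.5500,45.7265) → (196.8015,82.8188), returning to the start.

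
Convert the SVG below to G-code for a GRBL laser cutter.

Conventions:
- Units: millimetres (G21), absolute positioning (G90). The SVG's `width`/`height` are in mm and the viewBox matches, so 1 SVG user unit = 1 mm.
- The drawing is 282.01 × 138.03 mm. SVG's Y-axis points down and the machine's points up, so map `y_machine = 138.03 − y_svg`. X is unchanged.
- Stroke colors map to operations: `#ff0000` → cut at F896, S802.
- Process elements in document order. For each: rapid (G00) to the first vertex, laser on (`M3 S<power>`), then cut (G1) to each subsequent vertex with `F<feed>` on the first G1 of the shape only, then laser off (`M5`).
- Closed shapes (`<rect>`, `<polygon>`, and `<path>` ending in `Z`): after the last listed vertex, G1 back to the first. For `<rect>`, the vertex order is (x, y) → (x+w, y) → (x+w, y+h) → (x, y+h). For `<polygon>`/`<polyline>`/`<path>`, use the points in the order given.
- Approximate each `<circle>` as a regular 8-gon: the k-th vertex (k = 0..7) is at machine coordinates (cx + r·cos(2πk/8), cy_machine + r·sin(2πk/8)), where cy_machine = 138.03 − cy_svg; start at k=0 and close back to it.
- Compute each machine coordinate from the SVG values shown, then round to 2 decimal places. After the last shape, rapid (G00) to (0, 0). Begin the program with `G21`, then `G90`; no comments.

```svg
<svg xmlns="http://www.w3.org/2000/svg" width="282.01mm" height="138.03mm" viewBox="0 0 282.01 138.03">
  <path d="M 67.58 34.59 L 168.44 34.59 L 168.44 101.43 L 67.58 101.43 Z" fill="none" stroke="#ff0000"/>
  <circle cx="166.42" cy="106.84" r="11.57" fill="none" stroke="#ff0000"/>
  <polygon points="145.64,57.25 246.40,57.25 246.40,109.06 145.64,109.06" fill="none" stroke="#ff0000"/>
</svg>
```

viewBox `0 0 282.01 138.03` with mm width/height → 1 unit = 1 mm. Flip: y_m = 138.03 − y_svg.

**Shape 1** — `<path>` rectangle, stroke `#ff0000` → cut (S802, F896). Machine vertices: (67.58,103.44) → (168.44,103.44) → (168.44,36.60) → (67.58,36.60) → (67.58,103.44). Closed: final G1 returns to the first vertex.

**Shape 2** — `<circle>` circle, stroke `#ff0000` → cut (S802, F896). Machine vertices: (177.99,31.19) → (174.60,39.37) → (166.42,42.76) → (158.24,39.37) → (154.85,31.19) → (158.24,23.01) → (166.42,19.62) → (174.60,23.01) → (177.99,31.19). Closed: final G1 returns to the first vertex.

**Shape 3** — `<polygon>` rectangle, stroke `#ff0000` → cut (S802, F896). Machine vertices: (145.64,80.78) → (246.40,80.78) → (246.40,28.97) → (145.64,28.97) → (145.64,80.78). Closed: final G1 returns to the first vertex.

G21
G90
G00 X67.58 Y103.44
M3 S802
G1 X168.44 Y103.44 F896
G1 X168.44 Y36.60
G1 X67.58 Y36.60
G1 X67.58 Y103.44
M5
G00 X177.99 Y31.19
M3 S802
G1 X174.60 Y39.37 F896
G1 X166.42 Y42.76
G1 X158.24 Y39.37
G1 X154.85 Y31.19
G1 X158.24 Y23.01
G1 X166.42 Y19.62
G1 X174.60 Y23.01
G1 X177.99 Y31.19
M5
G00 X145.64 Y80.78
M3 S802
G1 X246.40 Y80.78 F896
G1 X246.40 Y28.97
G1 X145.64 Y28.97
G1 X145.64 Y80.78
M5
G00 X0.00 Y0.00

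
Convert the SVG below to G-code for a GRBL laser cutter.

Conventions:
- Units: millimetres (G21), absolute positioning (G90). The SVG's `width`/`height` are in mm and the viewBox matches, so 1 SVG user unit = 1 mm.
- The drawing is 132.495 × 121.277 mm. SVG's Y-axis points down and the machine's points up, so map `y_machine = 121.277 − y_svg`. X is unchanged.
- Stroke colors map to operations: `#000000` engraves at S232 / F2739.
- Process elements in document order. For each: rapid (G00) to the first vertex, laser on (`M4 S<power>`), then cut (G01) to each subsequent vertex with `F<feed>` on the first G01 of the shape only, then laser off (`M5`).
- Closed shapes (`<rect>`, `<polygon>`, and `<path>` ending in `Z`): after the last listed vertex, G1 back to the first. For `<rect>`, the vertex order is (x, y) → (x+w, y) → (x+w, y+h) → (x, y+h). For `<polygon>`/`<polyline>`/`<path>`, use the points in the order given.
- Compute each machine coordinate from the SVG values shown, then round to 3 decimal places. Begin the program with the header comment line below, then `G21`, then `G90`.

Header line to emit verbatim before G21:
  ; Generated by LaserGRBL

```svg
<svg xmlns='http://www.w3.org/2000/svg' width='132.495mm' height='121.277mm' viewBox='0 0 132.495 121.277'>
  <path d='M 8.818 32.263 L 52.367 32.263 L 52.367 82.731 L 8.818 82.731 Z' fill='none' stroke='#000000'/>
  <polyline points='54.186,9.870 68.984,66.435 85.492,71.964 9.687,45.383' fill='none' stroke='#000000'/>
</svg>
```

; Generated by LaserGRBL
G21
G90
G00 X8.818 Y89.014
M4 S232
G01 X52.367 Y89.014 F2739
G01 X52.367 Y38.546
G01 X8.818 Y38.546
G01 X8.818 Y89.014
M5
G00 X54.186 Y111.407
M4 S232
G01 X68.984 Y54.842 F2739
G01 X85.492 Y49.313
G01 X9.687 Y75.894
M5

1 u = 1 mm; y_m = 121.277 − y.

[1] `<path>` rectangle, #000000→engrave S232 F2739: (8.818,89.014) → (52.367,89.014) → (52.367,38.546) → (8.818,38.546) → (8.818,89.014) (closed)

[2] `<polyline>` open polyline, #000000→engrave S232 F2739: (54.186,111.407) → (68.984,54.842) → (85.492,49.313) → (9.687,75.894)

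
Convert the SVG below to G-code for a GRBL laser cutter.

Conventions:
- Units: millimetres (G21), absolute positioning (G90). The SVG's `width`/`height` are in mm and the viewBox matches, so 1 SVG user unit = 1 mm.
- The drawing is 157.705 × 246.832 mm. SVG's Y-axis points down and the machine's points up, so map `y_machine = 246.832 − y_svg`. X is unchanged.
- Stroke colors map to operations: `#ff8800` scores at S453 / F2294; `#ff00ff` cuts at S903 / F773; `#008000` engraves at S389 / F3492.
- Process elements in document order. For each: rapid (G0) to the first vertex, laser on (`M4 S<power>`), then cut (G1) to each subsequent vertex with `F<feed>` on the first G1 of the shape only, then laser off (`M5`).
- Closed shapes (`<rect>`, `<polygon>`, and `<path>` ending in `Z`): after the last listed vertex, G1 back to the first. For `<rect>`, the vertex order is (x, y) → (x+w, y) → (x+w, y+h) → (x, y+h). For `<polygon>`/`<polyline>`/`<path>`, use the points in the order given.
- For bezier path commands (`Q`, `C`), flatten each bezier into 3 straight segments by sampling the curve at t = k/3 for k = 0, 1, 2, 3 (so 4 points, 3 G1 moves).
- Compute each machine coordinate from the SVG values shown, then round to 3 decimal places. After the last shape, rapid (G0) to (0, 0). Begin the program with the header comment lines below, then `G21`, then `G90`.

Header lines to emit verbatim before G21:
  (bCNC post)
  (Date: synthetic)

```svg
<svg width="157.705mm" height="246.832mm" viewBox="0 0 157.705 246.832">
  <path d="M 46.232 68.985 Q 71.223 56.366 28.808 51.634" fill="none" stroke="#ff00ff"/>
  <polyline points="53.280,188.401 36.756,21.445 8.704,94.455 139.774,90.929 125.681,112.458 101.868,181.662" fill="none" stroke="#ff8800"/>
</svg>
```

(bCNC post)
(Date: synthetic)
G21
G90
G0 X46.232 Y177.847
M4 S903
G1 X55.403 Y185.383 F773
G1 X49.595 Y191.167
G1 X28.808 Y195.198
M5
G0 X53.280 Y58.431
M4 S453
G1 X36.756 Y225.387 F2294
G1 X8.704 Y152.377
G1 X139.774 Y155.903
G1 X125.681 Y134.374
G1 X101.868 Y65.170
M5
G0 X0.000 Y0.000

Since the viewBox matches the mm dimensions, user units are millimetres directly. The only transform is the Y-flip y_m = 246.832 − y_svg.

Shape 1 is a quadratic bezier drawn with `<path>`. Its stroke #ff00ff means cut at S903, F773. After flipping Y the toolpath is (46.232,177.847) → (55.403,185.383) → (49.595,191.167) → (28.808,195.198).

Shape 2 is a open polyline drawn with `<polyline>`. Its stroke #ff8800 means score at S453, F2294. After flipping Y the toolpath is (53.280,58.431) → (36.756,225.387) → (8.704,152.377) → (139.774,155.903) → (125.681,134.374) → (101.868,65.170).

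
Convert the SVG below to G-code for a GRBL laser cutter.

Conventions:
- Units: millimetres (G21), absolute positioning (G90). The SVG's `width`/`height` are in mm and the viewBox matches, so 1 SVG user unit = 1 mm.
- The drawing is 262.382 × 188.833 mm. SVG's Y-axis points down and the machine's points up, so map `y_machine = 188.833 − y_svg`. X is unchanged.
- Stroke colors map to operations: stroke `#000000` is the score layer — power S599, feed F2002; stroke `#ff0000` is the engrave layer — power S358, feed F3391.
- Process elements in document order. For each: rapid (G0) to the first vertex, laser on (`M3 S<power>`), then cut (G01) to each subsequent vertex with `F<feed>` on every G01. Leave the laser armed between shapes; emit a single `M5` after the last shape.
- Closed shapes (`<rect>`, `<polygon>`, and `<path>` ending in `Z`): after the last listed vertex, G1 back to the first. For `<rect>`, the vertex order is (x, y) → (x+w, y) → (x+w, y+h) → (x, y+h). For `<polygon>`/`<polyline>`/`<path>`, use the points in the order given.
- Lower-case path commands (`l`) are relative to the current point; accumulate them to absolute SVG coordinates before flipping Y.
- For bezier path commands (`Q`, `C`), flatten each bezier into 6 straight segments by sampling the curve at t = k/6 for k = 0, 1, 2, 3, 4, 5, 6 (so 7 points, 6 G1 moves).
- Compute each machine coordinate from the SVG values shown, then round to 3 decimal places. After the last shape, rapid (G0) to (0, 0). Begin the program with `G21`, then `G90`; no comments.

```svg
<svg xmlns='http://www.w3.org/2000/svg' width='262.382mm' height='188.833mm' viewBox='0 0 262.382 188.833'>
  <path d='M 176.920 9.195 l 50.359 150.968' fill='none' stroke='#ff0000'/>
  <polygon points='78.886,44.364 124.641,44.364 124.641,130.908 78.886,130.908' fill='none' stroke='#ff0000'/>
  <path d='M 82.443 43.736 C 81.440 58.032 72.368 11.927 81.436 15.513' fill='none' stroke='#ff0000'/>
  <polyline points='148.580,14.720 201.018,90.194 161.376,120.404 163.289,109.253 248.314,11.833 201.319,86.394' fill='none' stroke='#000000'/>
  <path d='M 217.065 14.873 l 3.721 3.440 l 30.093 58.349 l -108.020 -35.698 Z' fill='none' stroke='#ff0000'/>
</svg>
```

viewBox `0 0 262.382 188.833` with mm width/height → 1 unit = 1 mm. Flip: y_m = 188.833 − y_svg.

**Shape 1** — `<path>` line segment, stroke `#ff0000` → engrave (S358, F3391). Machine vertices: (176.920,179.638) → (227.279,28.670). Open path.

**Shape 2** — `<polygon>` rectangle, stroke `#ff0000` → engrave (S358, F3391). Machine vertices: (78.886,144.469) → (124.641,144.469) → (124.641,57.925) → (78.886,57.925) → (78.886,144.469). Closed: final G1 returns to the first vertex.

**Shape 3** — `<path>` cubic bezier, stroke `#ff0000` → engrave (S358, F3391). Control points (SVG): P0=(82.443,43.736), P1=(81.440,58.032), P2=(72.368,11.927), P3=(81.436,15.513); sampled at t=k/6. Machine vertices: (82.443,145.097) → (81.390,142.473) → (79.721,146.857) → (78.163,155.192) → (77.444,164.420) → (78.292,171.482) → (81.436,173.320). Open path.

**Shape 4** — `<polyline>` open polyline, stroke `#000000` → score (S599, F2002). Machine vertices: (148.580,174.113) → (201.018,98.639) → (161.376,68.429) → (163.289,79.580) → (248.314,177.000) → (201.319,102.439). Open path.

**Shape 5** — `<path>` closed polygon, stroke `#ff0000` → engrave (S358, F3391). Machine vertices: (217.065,173.960) → (220.786,170.520) → (250.879,112.171) → (142.859,147.869) → (217.065,173.960). Closed: final G1 returns to the first vertex.

G21
G90
G0 X176.920 Y179.638
M3 S358
G01 X227.279 Y28.670 F3391
G0 X78.886 Y144.469
M3 S358
G01 X124.641 Y144.469 F3391
G01 X124.641 Y57.925 F3391
G01 X78.886 Y57.925 F3391
G01 X78.886 Y144.469 F3391
G0 X82.443 Y145.097
M3 S358
G01 X81.390 Y142.473 F3391
G01 X79.721 Y146.857 F3391
G01 X78.163 Y155.192 F3391
G01 X77.444 Y164.420 F3391
G01 X78.292 Y171.482 F3391
G01 X81.436 Y173.320 F3391
G0 X148.580 Y174.113
M3 S599
G01 X201.018 Y98.639 F2002
G01 X161.376 Y68.429 F2002
G01 X163.289 Y79.580 F2002
G01 X248.314 Y177.000 F2002
G01 X201.319 Y102.439 F2002
G0 X217.065 Y173.960
M3 S358
G01 X220.786 Y170.520 F3391
G01 X250.879 Y112.171 F3391
G01 X142.859 Y147.869 F3391
G01 X217.065 Y173.960 F3391
M5
G0 X0.000 Y0.000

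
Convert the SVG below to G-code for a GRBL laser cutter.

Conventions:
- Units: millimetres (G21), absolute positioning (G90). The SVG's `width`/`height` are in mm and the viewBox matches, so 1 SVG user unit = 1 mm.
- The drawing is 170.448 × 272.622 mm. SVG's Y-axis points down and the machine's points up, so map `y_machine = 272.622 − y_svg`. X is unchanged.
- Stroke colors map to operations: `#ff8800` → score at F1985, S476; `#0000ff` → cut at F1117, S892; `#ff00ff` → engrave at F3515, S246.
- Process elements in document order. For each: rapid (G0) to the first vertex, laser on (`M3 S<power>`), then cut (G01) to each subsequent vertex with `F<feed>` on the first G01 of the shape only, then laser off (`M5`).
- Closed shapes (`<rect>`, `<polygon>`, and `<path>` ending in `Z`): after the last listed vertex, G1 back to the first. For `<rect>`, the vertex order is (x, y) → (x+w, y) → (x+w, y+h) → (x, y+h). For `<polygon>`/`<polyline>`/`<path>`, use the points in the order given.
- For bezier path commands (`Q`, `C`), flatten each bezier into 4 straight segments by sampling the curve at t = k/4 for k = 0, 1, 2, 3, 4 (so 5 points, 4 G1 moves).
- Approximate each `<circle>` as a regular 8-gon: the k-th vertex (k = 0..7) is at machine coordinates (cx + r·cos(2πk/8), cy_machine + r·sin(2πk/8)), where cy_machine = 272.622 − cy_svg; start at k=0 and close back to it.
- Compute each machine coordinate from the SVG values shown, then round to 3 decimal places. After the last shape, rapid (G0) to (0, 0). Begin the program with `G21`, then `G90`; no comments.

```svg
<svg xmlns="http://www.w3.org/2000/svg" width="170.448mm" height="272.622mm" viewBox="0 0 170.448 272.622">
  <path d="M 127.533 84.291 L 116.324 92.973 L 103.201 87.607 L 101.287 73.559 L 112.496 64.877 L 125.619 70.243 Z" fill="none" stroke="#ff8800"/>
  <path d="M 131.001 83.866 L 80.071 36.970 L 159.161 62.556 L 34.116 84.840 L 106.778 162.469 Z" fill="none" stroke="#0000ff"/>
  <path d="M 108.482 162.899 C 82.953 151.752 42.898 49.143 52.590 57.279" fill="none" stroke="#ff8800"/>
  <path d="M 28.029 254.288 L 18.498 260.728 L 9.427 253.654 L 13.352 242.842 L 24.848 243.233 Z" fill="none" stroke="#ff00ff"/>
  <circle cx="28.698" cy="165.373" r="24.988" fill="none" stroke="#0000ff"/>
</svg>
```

G21
G90
G0 X127.533 Y188.331
M3 S476
G01 X116.324 Y179.649 F1985
G01 X103.201 Y185.015
G01 X101.287 Y199.063
G01 X112.496 Y207.745
G01 X125.619 Y202.379
G01 X127.533 Y188.331
M5
G0 X131.001 Y188.756
M3 S892
G01 X80.071 Y235.652 F1117
G01 X159.161 Y210.066
G01 X34.116 Y187.782
G01 X106.778 Y110.153
G01 X131.001 Y188.756
M5
G0 X108.482 Y109.723
M3 S476
G01 X87.616 Y132.073 F1985
G01 X67.328 Y169.764
G01 X53.644 Y203.840
G01 X52.590 Y215.343
M5
G0 X28.029 Y18.334
M3 S246
G01 X18.498 Y11.894 F3515
G01 X9.427 Y18.968
G01 X13.352 Y29.780
G01 X24.848 Y29.389
G01 X28.029 Y18.334
M5
G0 X53.686 Y107.249
M3 S892
G01 X46.367 Y124.918 F1117
G01 X28.698 Y132.237
G01 X11.029 Y124.918
G01 X3.710 Y107.249
G01 X11.029 Y89.580
G01 X28.698 Y82.261
G01 X46.367 Y89.580
G01 X53.686 Y107.249
M5
G0 X0.000 Y0.000

Since the viewBox matches the mm dimensions, user units are millimetres directly. The only transform is the Y-flip y_m = 272.622 − y_svg.

Shape 1 is a regular polygon drawn with `<path>`. Its stroke #ff8800 means score at S476, F1985. After flipping Y the toolpath is (127.533,188.331) → (116.324,179.649) → (103.201,185.015) → (101.287,199.063) → (112.496,207.745) → (125.619,202.379) → (127.533,188.331), returning to the start.

Shape 2 is a closed polygon drawn with `<path>`. Its stroke #0000ff means cut at S892, F1117. After flipping Y the toolpath is (131.001,188.756) → (80.071,235.652) → (159.161,210.066) → (34.116,187.782) → (106.778,110.153) → (131.001,188.756), returning to the start.

Shape 3 is a cubic bezier drawn with `<path>`. Its stroke #ff8800 means score at S476, F1985. After flipping Y the toolpath is (108.482,109.723) → (87.616,132.073) → (67.328,169.764) → (53.644,203.840) → (52.590,215.343).

Shape 4 is a regular polygon drawn with `<path>`. Its stroke #ff00ff means engrave at S246, F3515. After flipping Y the toolpath is (28.029,18.334) → (18.498,11.894) → (9.427,18.968) → (13.352,29.780) → (24.848,29.389) → (28.029,18.334), returning to the start.

Shape 5 is a circle drawn with `<circle>`. Its stroke #0000ff means cut at S892, F1117. After flipping Y the toolpath is (53.686,107.249) → (46.367,124.918) → (28.698,132.237) → (11.029,124.918) → (3.710,107.249) → (11.029,89.580) → (28.698,82.261) → (46.367,89.580) → (53.686,107.249), returning to the start.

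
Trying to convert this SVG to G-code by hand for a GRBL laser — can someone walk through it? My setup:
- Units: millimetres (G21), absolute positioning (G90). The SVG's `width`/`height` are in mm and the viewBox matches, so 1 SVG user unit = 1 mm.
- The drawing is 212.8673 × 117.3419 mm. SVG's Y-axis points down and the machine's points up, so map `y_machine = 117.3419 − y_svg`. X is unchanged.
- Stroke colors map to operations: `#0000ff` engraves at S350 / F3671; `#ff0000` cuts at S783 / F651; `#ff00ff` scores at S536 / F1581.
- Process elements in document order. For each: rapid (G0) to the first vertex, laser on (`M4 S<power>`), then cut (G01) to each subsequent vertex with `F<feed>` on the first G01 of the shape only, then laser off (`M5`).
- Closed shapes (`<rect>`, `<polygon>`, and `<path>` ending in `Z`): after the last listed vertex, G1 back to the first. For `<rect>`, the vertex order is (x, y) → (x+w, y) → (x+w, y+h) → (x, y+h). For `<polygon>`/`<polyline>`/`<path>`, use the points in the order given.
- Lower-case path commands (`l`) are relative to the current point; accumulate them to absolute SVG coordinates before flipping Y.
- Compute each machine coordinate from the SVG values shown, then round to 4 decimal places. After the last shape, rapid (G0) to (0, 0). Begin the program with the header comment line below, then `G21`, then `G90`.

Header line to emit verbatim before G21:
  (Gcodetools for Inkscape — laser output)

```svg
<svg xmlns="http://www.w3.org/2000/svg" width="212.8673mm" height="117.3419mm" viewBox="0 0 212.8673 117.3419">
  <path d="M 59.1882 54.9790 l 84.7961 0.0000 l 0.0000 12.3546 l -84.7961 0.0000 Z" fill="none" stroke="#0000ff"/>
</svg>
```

1 u = 1 mm; y_m = 117.3419 − y.

[1] `<path>` rectangle, #0000ff→engrave S350 F3671: (59.1882,62.3629) → (143.9843,62.3629) → (143.9843,50.0083) → (59.1882,50.0083) → (59.1882,62.3629) (closed)

(Gcodetools for Inkscape — laser output)
G21
G90
G0 X59.1882 Y62.3629
M4 S350
G01 X143.9843 Y62.3629 F3671
G01 X143.9843 Y50.0083
G01 X59.1882 Y50.0083
G01 X59.1882 Y62.3629
M5
G0 X0.0000 Y0.0000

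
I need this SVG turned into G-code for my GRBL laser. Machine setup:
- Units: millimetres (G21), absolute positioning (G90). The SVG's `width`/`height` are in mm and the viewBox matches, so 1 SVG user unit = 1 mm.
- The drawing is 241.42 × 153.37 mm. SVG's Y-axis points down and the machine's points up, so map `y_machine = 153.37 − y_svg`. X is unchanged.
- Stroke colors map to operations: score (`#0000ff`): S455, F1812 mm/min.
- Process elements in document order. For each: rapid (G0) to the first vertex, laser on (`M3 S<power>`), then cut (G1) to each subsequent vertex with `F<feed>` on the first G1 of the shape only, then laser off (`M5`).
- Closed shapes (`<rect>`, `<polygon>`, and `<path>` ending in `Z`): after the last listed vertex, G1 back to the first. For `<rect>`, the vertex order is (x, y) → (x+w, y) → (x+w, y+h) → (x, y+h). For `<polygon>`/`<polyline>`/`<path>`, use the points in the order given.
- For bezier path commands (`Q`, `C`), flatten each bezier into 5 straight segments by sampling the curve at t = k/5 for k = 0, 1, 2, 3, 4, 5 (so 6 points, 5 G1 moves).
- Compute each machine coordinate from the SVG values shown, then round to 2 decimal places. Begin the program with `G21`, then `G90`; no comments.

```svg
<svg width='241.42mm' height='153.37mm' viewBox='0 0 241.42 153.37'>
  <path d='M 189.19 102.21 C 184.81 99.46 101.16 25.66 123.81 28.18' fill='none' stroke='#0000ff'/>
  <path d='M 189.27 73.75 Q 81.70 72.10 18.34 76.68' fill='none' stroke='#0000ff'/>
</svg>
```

G21
G90
G0 X189.19 Y51.16
M3 S455
G1 X178.53 Y60.16 F1812
G1 X157.76 Y79.13
G1 X135.78 Y101.01
G1 X121.49 Y118.72
G1 X123.81 Y125.19
M5
G0 X189.27 Y79.62
M3 S455
G1 X148.01 Y80.03 F1812
G1 X110.29 Y79.94
G1 X76.10 Y79.36
G1 X45.45 Y78.27
G1 X18.34 Y76.69
M5

Since the viewBox matches the mm dimensions, user units are millimetres directly. The only transform is the Y-flip y_m = 153.37 − y_svg.

Shape 1 is a cubic bezier drawn with `<path>`. Its stroke #0000ff means score at S455, F1812. After flipping Y the toolpath is (189.19,51.16) → (178.53,60.16) → (157.76,79.13) → (135.78,101.01) → (121.49,118.72) → (123.81,125.19).

Shape 2 is a quadratic bezier drawn with `<path>`. Its stroke #0000ff means score at S455, F1812. After flipping Y the toolpath is (189.27,79.62) → (148.01,80.03) → (110.29,79.94) → (76.10,79.36) → (45.45,78.27) → (18.34,76.69).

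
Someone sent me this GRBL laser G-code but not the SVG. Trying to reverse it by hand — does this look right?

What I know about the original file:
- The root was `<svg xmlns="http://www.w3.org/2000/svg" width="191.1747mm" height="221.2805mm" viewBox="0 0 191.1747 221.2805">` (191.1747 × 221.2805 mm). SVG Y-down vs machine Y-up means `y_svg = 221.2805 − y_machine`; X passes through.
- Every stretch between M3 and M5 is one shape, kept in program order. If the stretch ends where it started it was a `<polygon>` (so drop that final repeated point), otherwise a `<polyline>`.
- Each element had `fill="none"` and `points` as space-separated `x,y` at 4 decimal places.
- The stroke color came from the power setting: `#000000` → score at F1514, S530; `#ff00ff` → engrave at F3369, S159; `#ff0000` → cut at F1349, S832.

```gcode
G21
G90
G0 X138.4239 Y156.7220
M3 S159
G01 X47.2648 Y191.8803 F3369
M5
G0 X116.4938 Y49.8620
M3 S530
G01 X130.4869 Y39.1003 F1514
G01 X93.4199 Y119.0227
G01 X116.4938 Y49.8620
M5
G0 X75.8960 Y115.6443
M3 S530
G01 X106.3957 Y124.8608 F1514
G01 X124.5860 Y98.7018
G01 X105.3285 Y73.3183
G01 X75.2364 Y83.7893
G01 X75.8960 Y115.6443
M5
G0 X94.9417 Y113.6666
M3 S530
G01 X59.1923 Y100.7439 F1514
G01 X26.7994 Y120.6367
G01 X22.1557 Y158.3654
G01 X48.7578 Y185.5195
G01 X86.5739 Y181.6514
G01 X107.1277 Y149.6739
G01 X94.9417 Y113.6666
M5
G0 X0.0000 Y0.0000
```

y_svg = 221.2805 − y_m.

[1] S159→`#ff00ff` (engrave); open run; points: 138.4239,64.5585 47.2648,29.4002

[2] S530→`#000000` (score); closed run; points: 116.4938,171.4185 130.4869,182.1802 93.4199,102.2578

[3] S530→`#000000` (score); closed run; points: 75.8960,105.6362 106.3957,96.4197 124.5860,122.5787 105.3285,147.9622 75.2364,137.4912

[4] S530→`#000000` (score); closed run; points: 94.9417,107.6139 59.1923,120.5366 26.7994,100.6438 22.1557,62.9151 48.7578,35.7610 86.5739,39.6291 107.1277,71.6066

<svg xmlns="http://www.w3.org/2000/svg" width="191.1747mm" height="221.2805mm" viewBox="0 0 191.1747 221.2805">
  <polyline points="138.4239,64.5585 47.2648,29.4002" fill="none" stroke="#ff00ff"/>
  <polygon points="116.4938,171.4185 130.4869,182.1802 93.4199,102.2578" fill="none" stroke="#000000"/>
  <polygon points="75.8960,105.6362 106.3957,96.4197 124.5860,122.5787 105.3285,147.9622 75.2364,137.4912" fill="none" stroke="#000000"/>
  <polygon points="94.9417,107.6139 59.1923,120.5366 26.7994,100.6438 22.1557,62.9151 48.7578,35.7610 86.5739,39.6291 107.1277,71.6066" fill="none" stroke="#000000"/>
</svg>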